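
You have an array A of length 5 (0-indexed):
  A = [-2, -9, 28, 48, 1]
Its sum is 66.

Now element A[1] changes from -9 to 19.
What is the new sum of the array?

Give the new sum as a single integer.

Answer: 94

Derivation:
Old value at index 1: -9
New value at index 1: 19
Delta = 19 - -9 = 28
New sum = old_sum + delta = 66 + (28) = 94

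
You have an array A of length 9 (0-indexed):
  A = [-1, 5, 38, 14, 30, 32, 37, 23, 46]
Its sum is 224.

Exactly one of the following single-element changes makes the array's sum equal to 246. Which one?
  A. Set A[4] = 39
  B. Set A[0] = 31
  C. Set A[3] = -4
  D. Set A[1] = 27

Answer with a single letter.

Option A: A[4] 30->39, delta=9, new_sum=224+(9)=233
Option B: A[0] -1->31, delta=32, new_sum=224+(32)=256
Option C: A[3] 14->-4, delta=-18, new_sum=224+(-18)=206
Option D: A[1] 5->27, delta=22, new_sum=224+(22)=246 <-- matches target

Answer: D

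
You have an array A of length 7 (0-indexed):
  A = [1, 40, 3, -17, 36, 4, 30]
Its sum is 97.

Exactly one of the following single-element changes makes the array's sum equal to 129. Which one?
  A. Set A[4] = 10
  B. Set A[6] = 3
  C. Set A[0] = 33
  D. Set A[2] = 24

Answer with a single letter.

Option A: A[4] 36->10, delta=-26, new_sum=97+(-26)=71
Option B: A[6] 30->3, delta=-27, new_sum=97+(-27)=70
Option C: A[0] 1->33, delta=32, new_sum=97+(32)=129 <-- matches target
Option D: A[2] 3->24, delta=21, new_sum=97+(21)=118

Answer: C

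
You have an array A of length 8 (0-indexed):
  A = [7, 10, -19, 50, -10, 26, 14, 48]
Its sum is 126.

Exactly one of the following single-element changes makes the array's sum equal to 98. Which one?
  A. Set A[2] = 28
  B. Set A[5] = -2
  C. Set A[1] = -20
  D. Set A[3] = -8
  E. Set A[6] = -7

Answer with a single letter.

Answer: B

Derivation:
Option A: A[2] -19->28, delta=47, new_sum=126+(47)=173
Option B: A[5] 26->-2, delta=-28, new_sum=126+(-28)=98 <-- matches target
Option C: A[1] 10->-20, delta=-30, new_sum=126+(-30)=96
Option D: A[3] 50->-8, delta=-58, new_sum=126+(-58)=68
Option E: A[6] 14->-7, delta=-21, new_sum=126+(-21)=105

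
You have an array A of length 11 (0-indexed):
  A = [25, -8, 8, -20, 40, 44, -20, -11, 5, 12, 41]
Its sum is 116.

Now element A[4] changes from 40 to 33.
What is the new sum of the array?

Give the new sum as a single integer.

Old value at index 4: 40
New value at index 4: 33
Delta = 33 - 40 = -7
New sum = old_sum + delta = 116 + (-7) = 109

Answer: 109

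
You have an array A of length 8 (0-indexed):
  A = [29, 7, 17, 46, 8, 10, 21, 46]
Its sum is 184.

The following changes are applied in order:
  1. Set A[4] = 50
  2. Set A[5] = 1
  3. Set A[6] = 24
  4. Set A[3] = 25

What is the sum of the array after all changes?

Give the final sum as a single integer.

Initial sum: 184
Change 1: A[4] 8 -> 50, delta = 42, sum = 226
Change 2: A[5] 10 -> 1, delta = -9, sum = 217
Change 3: A[6] 21 -> 24, delta = 3, sum = 220
Change 4: A[3] 46 -> 25, delta = -21, sum = 199

Answer: 199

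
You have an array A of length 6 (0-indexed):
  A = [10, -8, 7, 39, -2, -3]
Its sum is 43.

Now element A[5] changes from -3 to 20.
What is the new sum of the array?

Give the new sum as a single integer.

Answer: 66

Derivation:
Old value at index 5: -3
New value at index 5: 20
Delta = 20 - -3 = 23
New sum = old_sum + delta = 43 + (23) = 66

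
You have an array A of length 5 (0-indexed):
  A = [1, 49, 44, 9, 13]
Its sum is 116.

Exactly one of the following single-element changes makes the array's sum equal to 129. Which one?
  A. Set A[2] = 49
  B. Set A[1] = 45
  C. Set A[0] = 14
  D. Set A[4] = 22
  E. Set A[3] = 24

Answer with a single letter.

Answer: C

Derivation:
Option A: A[2] 44->49, delta=5, new_sum=116+(5)=121
Option B: A[1] 49->45, delta=-4, new_sum=116+(-4)=112
Option C: A[0] 1->14, delta=13, new_sum=116+(13)=129 <-- matches target
Option D: A[4] 13->22, delta=9, new_sum=116+(9)=125
Option E: A[3] 9->24, delta=15, new_sum=116+(15)=131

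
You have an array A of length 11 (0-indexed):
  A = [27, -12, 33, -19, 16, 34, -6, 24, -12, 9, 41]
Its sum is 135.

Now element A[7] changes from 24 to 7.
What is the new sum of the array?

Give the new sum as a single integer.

Answer: 118

Derivation:
Old value at index 7: 24
New value at index 7: 7
Delta = 7 - 24 = -17
New sum = old_sum + delta = 135 + (-17) = 118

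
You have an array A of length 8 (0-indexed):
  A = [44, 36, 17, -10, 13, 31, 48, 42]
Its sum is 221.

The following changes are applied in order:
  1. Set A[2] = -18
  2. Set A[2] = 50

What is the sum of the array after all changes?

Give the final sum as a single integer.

Answer: 254

Derivation:
Initial sum: 221
Change 1: A[2] 17 -> -18, delta = -35, sum = 186
Change 2: A[2] -18 -> 50, delta = 68, sum = 254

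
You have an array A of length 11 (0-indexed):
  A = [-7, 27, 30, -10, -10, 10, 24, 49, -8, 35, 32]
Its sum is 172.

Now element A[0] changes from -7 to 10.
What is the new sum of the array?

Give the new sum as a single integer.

Old value at index 0: -7
New value at index 0: 10
Delta = 10 - -7 = 17
New sum = old_sum + delta = 172 + (17) = 189

Answer: 189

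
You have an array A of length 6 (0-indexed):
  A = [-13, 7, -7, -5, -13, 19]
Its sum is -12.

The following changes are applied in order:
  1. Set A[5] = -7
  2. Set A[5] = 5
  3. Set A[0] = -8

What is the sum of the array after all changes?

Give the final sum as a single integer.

Answer: -21

Derivation:
Initial sum: -12
Change 1: A[5] 19 -> -7, delta = -26, sum = -38
Change 2: A[5] -7 -> 5, delta = 12, sum = -26
Change 3: A[0] -13 -> -8, delta = 5, sum = -21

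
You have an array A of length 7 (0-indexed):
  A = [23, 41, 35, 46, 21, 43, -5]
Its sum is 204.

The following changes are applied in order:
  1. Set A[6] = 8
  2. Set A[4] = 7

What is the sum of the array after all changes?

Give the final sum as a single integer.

Initial sum: 204
Change 1: A[6] -5 -> 8, delta = 13, sum = 217
Change 2: A[4] 21 -> 7, delta = -14, sum = 203

Answer: 203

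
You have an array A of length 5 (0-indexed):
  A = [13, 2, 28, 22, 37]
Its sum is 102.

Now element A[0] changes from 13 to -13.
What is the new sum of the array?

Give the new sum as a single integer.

Old value at index 0: 13
New value at index 0: -13
Delta = -13 - 13 = -26
New sum = old_sum + delta = 102 + (-26) = 76

Answer: 76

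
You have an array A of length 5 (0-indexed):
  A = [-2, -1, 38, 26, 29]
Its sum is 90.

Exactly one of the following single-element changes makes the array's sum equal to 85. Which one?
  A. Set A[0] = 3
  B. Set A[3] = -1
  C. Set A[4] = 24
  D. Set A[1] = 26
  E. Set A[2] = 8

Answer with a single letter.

Option A: A[0] -2->3, delta=5, new_sum=90+(5)=95
Option B: A[3] 26->-1, delta=-27, new_sum=90+(-27)=63
Option C: A[4] 29->24, delta=-5, new_sum=90+(-5)=85 <-- matches target
Option D: A[1] -1->26, delta=27, new_sum=90+(27)=117
Option E: A[2] 38->8, delta=-30, new_sum=90+(-30)=60

Answer: C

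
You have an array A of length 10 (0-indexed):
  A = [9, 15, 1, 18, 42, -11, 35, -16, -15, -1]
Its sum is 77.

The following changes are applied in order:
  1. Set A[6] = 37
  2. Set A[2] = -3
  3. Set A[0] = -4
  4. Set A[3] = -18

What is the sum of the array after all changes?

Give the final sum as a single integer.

Answer: 26

Derivation:
Initial sum: 77
Change 1: A[6] 35 -> 37, delta = 2, sum = 79
Change 2: A[2] 1 -> -3, delta = -4, sum = 75
Change 3: A[0] 9 -> -4, delta = -13, sum = 62
Change 4: A[3] 18 -> -18, delta = -36, sum = 26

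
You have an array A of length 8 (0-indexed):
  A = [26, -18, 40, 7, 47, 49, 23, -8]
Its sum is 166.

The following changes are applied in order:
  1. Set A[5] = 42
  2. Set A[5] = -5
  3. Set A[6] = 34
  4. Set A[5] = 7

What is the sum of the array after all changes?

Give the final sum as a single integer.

Initial sum: 166
Change 1: A[5] 49 -> 42, delta = -7, sum = 159
Change 2: A[5] 42 -> -5, delta = -47, sum = 112
Change 3: A[6] 23 -> 34, delta = 11, sum = 123
Change 4: A[5] -5 -> 7, delta = 12, sum = 135

Answer: 135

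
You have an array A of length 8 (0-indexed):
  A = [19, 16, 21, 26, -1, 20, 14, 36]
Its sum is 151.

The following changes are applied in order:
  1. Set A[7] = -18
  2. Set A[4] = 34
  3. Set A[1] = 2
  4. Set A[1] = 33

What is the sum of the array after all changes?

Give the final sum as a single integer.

Answer: 149

Derivation:
Initial sum: 151
Change 1: A[7] 36 -> -18, delta = -54, sum = 97
Change 2: A[4] -1 -> 34, delta = 35, sum = 132
Change 3: A[1] 16 -> 2, delta = -14, sum = 118
Change 4: A[1] 2 -> 33, delta = 31, sum = 149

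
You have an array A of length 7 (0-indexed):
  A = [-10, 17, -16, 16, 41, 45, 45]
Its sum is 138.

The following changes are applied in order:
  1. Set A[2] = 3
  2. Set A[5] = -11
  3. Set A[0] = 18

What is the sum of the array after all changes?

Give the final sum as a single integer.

Answer: 129

Derivation:
Initial sum: 138
Change 1: A[2] -16 -> 3, delta = 19, sum = 157
Change 2: A[5] 45 -> -11, delta = -56, sum = 101
Change 3: A[0] -10 -> 18, delta = 28, sum = 129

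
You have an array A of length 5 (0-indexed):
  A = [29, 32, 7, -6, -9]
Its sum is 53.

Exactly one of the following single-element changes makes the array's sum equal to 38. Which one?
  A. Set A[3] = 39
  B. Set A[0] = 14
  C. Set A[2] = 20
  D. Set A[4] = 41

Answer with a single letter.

Answer: B

Derivation:
Option A: A[3] -6->39, delta=45, new_sum=53+(45)=98
Option B: A[0] 29->14, delta=-15, new_sum=53+(-15)=38 <-- matches target
Option C: A[2] 7->20, delta=13, new_sum=53+(13)=66
Option D: A[4] -9->41, delta=50, new_sum=53+(50)=103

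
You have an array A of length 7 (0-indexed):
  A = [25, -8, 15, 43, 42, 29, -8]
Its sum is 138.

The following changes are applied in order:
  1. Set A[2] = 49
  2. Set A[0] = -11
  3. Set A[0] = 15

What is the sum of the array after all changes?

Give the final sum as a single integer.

Answer: 162

Derivation:
Initial sum: 138
Change 1: A[2] 15 -> 49, delta = 34, sum = 172
Change 2: A[0] 25 -> -11, delta = -36, sum = 136
Change 3: A[0] -11 -> 15, delta = 26, sum = 162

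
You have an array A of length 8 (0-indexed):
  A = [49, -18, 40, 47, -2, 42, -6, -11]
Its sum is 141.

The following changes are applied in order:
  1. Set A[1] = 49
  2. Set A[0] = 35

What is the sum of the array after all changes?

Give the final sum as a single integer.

Answer: 194

Derivation:
Initial sum: 141
Change 1: A[1] -18 -> 49, delta = 67, sum = 208
Change 2: A[0] 49 -> 35, delta = -14, sum = 194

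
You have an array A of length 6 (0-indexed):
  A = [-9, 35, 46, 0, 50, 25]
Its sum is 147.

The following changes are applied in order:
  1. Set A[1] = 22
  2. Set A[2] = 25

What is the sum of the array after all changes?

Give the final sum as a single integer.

Answer: 113

Derivation:
Initial sum: 147
Change 1: A[1] 35 -> 22, delta = -13, sum = 134
Change 2: A[2] 46 -> 25, delta = -21, sum = 113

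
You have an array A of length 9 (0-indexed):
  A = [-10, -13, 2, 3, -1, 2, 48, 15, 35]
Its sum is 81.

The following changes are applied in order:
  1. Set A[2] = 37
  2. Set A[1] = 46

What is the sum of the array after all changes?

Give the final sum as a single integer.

Initial sum: 81
Change 1: A[2] 2 -> 37, delta = 35, sum = 116
Change 2: A[1] -13 -> 46, delta = 59, sum = 175

Answer: 175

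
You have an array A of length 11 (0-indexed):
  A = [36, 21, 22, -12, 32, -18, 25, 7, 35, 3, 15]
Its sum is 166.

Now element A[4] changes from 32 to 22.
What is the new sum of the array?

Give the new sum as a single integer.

Answer: 156

Derivation:
Old value at index 4: 32
New value at index 4: 22
Delta = 22 - 32 = -10
New sum = old_sum + delta = 166 + (-10) = 156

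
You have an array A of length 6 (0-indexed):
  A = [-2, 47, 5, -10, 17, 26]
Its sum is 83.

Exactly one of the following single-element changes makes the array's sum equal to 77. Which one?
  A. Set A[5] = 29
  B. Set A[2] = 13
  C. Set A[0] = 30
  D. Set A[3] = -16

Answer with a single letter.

Option A: A[5] 26->29, delta=3, new_sum=83+(3)=86
Option B: A[2] 5->13, delta=8, new_sum=83+(8)=91
Option C: A[0] -2->30, delta=32, new_sum=83+(32)=115
Option D: A[3] -10->-16, delta=-6, new_sum=83+(-6)=77 <-- matches target

Answer: D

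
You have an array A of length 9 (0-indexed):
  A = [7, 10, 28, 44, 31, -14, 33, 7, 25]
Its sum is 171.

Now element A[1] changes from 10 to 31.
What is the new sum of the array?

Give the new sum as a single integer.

Old value at index 1: 10
New value at index 1: 31
Delta = 31 - 10 = 21
New sum = old_sum + delta = 171 + (21) = 192

Answer: 192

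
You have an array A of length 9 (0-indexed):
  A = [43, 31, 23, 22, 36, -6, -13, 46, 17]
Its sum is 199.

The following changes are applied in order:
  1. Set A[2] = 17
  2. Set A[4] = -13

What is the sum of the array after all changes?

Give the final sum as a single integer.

Answer: 144

Derivation:
Initial sum: 199
Change 1: A[2] 23 -> 17, delta = -6, sum = 193
Change 2: A[4] 36 -> -13, delta = -49, sum = 144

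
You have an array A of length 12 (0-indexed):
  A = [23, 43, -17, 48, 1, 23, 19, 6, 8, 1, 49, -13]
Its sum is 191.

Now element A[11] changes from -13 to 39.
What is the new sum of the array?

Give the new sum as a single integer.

Answer: 243

Derivation:
Old value at index 11: -13
New value at index 11: 39
Delta = 39 - -13 = 52
New sum = old_sum + delta = 191 + (52) = 243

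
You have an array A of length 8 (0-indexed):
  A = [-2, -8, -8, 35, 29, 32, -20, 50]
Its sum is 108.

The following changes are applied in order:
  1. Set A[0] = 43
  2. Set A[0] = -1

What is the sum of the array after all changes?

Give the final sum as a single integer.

Answer: 109

Derivation:
Initial sum: 108
Change 1: A[0] -2 -> 43, delta = 45, sum = 153
Change 2: A[0] 43 -> -1, delta = -44, sum = 109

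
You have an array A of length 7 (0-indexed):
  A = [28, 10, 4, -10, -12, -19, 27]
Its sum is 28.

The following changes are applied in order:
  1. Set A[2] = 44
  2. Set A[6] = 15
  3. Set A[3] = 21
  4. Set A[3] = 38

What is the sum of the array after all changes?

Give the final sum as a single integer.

Answer: 104

Derivation:
Initial sum: 28
Change 1: A[2] 4 -> 44, delta = 40, sum = 68
Change 2: A[6] 27 -> 15, delta = -12, sum = 56
Change 3: A[3] -10 -> 21, delta = 31, sum = 87
Change 4: A[3] 21 -> 38, delta = 17, sum = 104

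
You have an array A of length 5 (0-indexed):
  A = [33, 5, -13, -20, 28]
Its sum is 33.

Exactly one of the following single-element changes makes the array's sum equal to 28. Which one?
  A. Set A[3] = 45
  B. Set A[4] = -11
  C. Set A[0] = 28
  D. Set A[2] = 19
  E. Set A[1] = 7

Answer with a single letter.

Answer: C

Derivation:
Option A: A[3] -20->45, delta=65, new_sum=33+(65)=98
Option B: A[4] 28->-11, delta=-39, new_sum=33+(-39)=-6
Option C: A[0] 33->28, delta=-5, new_sum=33+(-5)=28 <-- matches target
Option D: A[2] -13->19, delta=32, new_sum=33+(32)=65
Option E: A[1] 5->7, delta=2, new_sum=33+(2)=35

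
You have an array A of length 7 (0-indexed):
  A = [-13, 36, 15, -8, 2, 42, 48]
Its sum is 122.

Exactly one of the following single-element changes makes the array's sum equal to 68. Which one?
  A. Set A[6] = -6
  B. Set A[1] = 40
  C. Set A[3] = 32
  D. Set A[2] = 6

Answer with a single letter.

Option A: A[6] 48->-6, delta=-54, new_sum=122+(-54)=68 <-- matches target
Option B: A[1] 36->40, delta=4, new_sum=122+(4)=126
Option C: A[3] -8->32, delta=40, new_sum=122+(40)=162
Option D: A[2] 15->6, delta=-9, new_sum=122+(-9)=113

Answer: A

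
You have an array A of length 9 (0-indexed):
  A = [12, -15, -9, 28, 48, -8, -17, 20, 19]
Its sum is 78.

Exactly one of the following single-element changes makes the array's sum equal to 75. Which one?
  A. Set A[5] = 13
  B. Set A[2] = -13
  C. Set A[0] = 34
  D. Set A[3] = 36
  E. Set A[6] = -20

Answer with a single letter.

Option A: A[5] -8->13, delta=21, new_sum=78+(21)=99
Option B: A[2] -9->-13, delta=-4, new_sum=78+(-4)=74
Option C: A[0] 12->34, delta=22, new_sum=78+(22)=100
Option D: A[3] 28->36, delta=8, new_sum=78+(8)=86
Option E: A[6] -17->-20, delta=-3, new_sum=78+(-3)=75 <-- matches target

Answer: E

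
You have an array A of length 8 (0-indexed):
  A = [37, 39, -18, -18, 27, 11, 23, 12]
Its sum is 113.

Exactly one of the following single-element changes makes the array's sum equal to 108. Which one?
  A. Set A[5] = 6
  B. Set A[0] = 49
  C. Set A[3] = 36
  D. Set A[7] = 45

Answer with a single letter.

Answer: A

Derivation:
Option A: A[5] 11->6, delta=-5, new_sum=113+(-5)=108 <-- matches target
Option B: A[0] 37->49, delta=12, new_sum=113+(12)=125
Option C: A[3] -18->36, delta=54, new_sum=113+(54)=167
Option D: A[7] 12->45, delta=33, new_sum=113+(33)=146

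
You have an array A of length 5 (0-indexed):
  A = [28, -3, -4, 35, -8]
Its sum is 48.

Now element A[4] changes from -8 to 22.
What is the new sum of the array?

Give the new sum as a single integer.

Old value at index 4: -8
New value at index 4: 22
Delta = 22 - -8 = 30
New sum = old_sum + delta = 48 + (30) = 78

Answer: 78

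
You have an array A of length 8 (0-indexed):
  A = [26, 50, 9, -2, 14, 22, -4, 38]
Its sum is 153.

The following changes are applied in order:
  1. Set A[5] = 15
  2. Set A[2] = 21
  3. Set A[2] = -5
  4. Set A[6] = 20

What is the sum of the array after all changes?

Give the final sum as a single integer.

Answer: 156

Derivation:
Initial sum: 153
Change 1: A[5] 22 -> 15, delta = -7, sum = 146
Change 2: A[2] 9 -> 21, delta = 12, sum = 158
Change 3: A[2] 21 -> -5, delta = -26, sum = 132
Change 4: A[6] -4 -> 20, delta = 24, sum = 156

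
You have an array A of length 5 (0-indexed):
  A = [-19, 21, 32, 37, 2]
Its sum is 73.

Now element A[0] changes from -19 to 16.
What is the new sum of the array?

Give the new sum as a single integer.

Old value at index 0: -19
New value at index 0: 16
Delta = 16 - -19 = 35
New sum = old_sum + delta = 73 + (35) = 108

Answer: 108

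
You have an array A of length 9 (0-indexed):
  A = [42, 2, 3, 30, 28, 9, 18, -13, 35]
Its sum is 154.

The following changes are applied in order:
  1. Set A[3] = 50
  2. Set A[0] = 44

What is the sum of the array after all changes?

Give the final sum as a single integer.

Answer: 176

Derivation:
Initial sum: 154
Change 1: A[3] 30 -> 50, delta = 20, sum = 174
Change 2: A[0] 42 -> 44, delta = 2, sum = 176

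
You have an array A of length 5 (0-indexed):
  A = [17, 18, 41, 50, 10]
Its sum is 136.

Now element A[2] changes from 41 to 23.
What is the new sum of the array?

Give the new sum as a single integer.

Old value at index 2: 41
New value at index 2: 23
Delta = 23 - 41 = -18
New sum = old_sum + delta = 136 + (-18) = 118

Answer: 118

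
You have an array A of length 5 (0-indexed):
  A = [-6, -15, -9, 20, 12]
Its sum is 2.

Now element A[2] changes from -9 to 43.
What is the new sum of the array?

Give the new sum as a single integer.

Answer: 54

Derivation:
Old value at index 2: -9
New value at index 2: 43
Delta = 43 - -9 = 52
New sum = old_sum + delta = 2 + (52) = 54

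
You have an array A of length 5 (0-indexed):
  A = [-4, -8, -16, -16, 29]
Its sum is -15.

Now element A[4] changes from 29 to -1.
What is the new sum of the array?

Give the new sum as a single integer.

Old value at index 4: 29
New value at index 4: -1
Delta = -1 - 29 = -30
New sum = old_sum + delta = -15 + (-30) = -45

Answer: -45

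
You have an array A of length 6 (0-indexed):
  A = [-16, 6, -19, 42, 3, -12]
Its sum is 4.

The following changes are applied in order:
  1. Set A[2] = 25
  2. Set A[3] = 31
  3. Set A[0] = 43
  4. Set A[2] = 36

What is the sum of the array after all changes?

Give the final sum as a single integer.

Initial sum: 4
Change 1: A[2] -19 -> 25, delta = 44, sum = 48
Change 2: A[3] 42 -> 31, delta = -11, sum = 37
Change 3: A[0] -16 -> 43, delta = 59, sum = 96
Change 4: A[2] 25 -> 36, delta = 11, sum = 107

Answer: 107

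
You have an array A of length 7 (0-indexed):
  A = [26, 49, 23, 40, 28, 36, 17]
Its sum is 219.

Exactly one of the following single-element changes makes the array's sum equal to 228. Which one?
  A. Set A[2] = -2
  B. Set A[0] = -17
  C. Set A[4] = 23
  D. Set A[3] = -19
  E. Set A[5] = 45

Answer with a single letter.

Option A: A[2] 23->-2, delta=-25, new_sum=219+(-25)=194
Option B: A[0] 26->-17, delta=-43, new_sum=219+(-43)=176
Option C: A[4] 28->23, delta=-5, new_sum=219+(-5)=214
Option D: A[3] 40->-19, delta=-59, new_sum=219+(-59)=160
Option E: A[5] 36->45, delta=9, new_sum=219+(9)=228 <-- matches target

Answer: E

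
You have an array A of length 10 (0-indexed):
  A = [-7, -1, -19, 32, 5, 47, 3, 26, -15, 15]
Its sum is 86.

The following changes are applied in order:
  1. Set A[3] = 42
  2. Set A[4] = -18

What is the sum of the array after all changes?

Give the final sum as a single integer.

Answer: 73

Derivation:
Initial sum: 86
Change 1: A[3] 32 -> 42, delta = 10, sum = 96
Change 2: A[4] 5 -> -18, delta = -23, sum = 73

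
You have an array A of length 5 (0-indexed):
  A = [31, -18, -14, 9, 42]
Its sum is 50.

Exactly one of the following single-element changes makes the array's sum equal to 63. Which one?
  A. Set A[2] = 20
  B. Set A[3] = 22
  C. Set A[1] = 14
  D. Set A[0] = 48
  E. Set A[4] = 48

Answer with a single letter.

Answer: B

Derivation:
Option A: A[2] -14->20, delta=34, new_sum=50+(34)=84
Option B: A[3] 9->22, delta=13, new_sum=50+(13)=63 <-- matches target
Option C: A[1] -18->14, delta=32, new_sum=50+(32)=82
Option D: A[0] 31->48, delta=17, new_sum=50+(17)=67
Option E: A[4] 42->48, delta=6, new_sum=50+(6)=56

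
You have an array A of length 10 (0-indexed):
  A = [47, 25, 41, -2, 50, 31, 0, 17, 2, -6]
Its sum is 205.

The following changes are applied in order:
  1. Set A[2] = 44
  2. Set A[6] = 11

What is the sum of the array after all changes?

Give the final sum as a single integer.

Answer: 219

Derivation:
Initial sum: 205
Change 1: A[2] 41 -> 44, delta = 3, sum = 208
Change 2: A[6] 0 -> 11, delta = 11, sum = 219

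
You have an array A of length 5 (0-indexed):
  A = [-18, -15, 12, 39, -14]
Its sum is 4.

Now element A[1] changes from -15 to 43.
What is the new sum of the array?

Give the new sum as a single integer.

Answer: 62

Derivation:
Old value at index 1: -15
New value at index 1: 43
Delta = 43 - -15 = 58
New sum = old_sum + delta = 4 + (58) = 62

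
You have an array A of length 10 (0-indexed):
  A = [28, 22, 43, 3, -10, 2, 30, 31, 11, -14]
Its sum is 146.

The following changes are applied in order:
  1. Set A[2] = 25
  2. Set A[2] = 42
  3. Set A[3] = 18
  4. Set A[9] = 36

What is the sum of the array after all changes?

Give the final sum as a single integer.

Initial sum: 146
Change 1: A[2] 43 -> 25, delta = -18, sum = 128
Change 2: A[2] 25 -> 42, delta = 17, sum = 145
Change 3: A[3] 3 -> 18, delta = 15, sum = 160
Change 4: A[9] -14 -> 36, delta = 50, sum = 210

Answer: 210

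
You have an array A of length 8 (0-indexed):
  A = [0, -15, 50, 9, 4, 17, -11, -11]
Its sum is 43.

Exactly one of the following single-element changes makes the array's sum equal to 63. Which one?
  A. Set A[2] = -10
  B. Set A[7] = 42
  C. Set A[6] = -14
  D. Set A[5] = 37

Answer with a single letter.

Answer: D

Derivation:
Option A: A[2] 50->-10, delta=-60, new_sum=43+(-60)=-17
Option B: A[7] -11->42, delta=53, new_sum=43+(53)=96
Option C: A[6] -11->-14, delta=-3, new_sum=43+(-3)=40
Option D: A[5] 17->37, delta=20, new_sum=43+(20)=63 <-- matches target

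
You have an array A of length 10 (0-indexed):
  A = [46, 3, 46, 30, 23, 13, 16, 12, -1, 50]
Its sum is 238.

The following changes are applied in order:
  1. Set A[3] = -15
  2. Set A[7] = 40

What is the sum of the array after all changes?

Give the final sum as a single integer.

Answer: 221

Derivation:
Initial sum: 238
Change 1: A[3] 30 -> -15, delta = -45, sum = 193
Change 2: A[7] 12 -> 40, delta = 28, sum = 221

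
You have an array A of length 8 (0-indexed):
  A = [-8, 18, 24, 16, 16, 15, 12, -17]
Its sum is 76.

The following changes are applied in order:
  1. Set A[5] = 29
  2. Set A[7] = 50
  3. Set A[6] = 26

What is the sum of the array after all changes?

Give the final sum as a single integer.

Initial sum: 76
Change 1: A[5] 15 -> 29, delta = 14, sum = 90
Change 2: A[7] -17 -> 50, delta = 67, sum = 157
Change 3: A[6] 12 -> 26, delta = 14, sum = 171

Answer: 171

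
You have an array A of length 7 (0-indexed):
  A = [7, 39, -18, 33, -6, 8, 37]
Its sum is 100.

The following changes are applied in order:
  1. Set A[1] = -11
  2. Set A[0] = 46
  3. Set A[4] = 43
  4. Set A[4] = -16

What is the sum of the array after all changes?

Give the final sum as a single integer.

Initial sum: 100
Change 1: A[1] 39 -> -11, delta = -50, sum = 50
Change 2: A[0] 7 -> 46, delta = 39, sum = 89
Change 3: A[4] -6 -> 43, delta = 49, sum = 138
Change 4: A[4] 43 -> -16, delta = -59, sum = 79

Answer: 79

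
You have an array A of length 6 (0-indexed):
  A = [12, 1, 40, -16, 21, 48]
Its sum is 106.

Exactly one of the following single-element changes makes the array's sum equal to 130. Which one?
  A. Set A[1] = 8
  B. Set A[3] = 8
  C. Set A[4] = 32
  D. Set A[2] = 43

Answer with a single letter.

Answer: B

Derivation:
Option A: A[1] 1->8, delta=7, new_sum=106+(7)=113
Option B: A[3] -16->8, delta=24, new_sum=106+(24)=130 <-- matches target
Option C: A[4] 21->32, delta=11, new_sum=106+(11)=117
Option D: A[2] 40->43, delta=3, new_sum=106+(3)=109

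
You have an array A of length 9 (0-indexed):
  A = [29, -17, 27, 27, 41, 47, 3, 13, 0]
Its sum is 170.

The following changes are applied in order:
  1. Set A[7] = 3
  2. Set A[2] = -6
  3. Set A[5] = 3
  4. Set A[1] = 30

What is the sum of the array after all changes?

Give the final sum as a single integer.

Answer: 130

Derivation:
Initial sum: 170
Change 1: A[7] 13 -> 3, delta = -10, sum = 160
Change 2: A[2] 27 -> -6, delta = -33, sum = 127
Change 3: A[5] 47 -> 3, delta = -44, sum = 83
Change 4: A[1] -17 -> 30, delta = 47, sum = 130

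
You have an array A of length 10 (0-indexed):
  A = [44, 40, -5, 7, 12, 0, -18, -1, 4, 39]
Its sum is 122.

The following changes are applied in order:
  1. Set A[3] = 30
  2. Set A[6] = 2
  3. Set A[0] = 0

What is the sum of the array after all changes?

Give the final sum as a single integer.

Initial sum: 122
Change 1: A[3] 7 -> 30, delta = 23, sum = 145
Change 2: A[6] -18 -> 2, delta = 20, sum = 165
Change 3: A[0] 44 -> 0, delta = -44, sum = 121

Answer: 121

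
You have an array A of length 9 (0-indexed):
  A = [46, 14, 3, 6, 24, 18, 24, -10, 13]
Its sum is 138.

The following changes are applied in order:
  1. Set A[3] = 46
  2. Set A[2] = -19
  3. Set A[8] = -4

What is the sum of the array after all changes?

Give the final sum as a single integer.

Initial sum: 138
Change 1: A[3] 6 -> 46, delta = 40, sum = 178
Change 2: A[2] 3 -> -19, delta = -22, sum = 156
Change 3: A[8] 13 -> -4, delta = -17, sum = 139

Answer: 139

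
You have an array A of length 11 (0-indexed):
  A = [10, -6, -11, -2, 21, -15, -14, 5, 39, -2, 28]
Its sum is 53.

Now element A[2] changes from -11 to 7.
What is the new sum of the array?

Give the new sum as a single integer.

Answer: 71

Derivation:
Old value at index 2: -11
New value at index 2: 7
Delta = 7 - -11 = 18
New sum = old_sum + delta = 53 + (18) = 71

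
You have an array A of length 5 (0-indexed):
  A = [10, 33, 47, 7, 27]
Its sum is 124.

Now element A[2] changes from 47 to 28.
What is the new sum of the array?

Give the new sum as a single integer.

Old value at index 2: 47
New value at index 2: 28
Delta = 28 - 47 = -19
New sum = old_sum + delta = 124 + (-19) = 105

Answer: 105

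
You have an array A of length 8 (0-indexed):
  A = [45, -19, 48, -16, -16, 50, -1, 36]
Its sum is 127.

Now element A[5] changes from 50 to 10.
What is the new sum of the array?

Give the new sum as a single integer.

Old value at index 5: 50
New value at index 5: 10
Delta = 10 - 50 = -40
New sum = old_sum + delta = 127 + (-40) = 87

Answer: 87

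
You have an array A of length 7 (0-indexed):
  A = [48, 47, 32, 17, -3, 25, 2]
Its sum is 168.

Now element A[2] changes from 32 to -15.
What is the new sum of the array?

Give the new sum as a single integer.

Answer: 121

Derivation:
Old value at index 2: 32
New value at index 2: -15
Delta = -15 - 32 = -47
New sum = old_sum + delta = 168 + (-47) = 121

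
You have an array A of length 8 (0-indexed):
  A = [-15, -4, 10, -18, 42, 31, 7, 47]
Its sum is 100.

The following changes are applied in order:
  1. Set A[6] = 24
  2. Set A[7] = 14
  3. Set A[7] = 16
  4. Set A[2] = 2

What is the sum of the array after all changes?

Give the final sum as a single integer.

Initial sum: 100
Change 1: A[6] 7 -> 24, delta = 17, sum = 117
Change 2: A[7] 47 -> 14, delta = -33, sum = 84
Change 3: A[7] 14 -> 16, delta = 2, sum = 86
Change 4: A[2] 10 -> 2, delta = -8, sum = 78

Answer: 78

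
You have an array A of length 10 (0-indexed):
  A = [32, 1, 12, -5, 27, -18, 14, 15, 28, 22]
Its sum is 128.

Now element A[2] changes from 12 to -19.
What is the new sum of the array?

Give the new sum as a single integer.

Answer: 97

Derivation:
Old value at index 2: 12
New value at index 2: -19
Delta = -19 - 12 = -31
New sum = old_sum + delta = 128 + (-31) = 97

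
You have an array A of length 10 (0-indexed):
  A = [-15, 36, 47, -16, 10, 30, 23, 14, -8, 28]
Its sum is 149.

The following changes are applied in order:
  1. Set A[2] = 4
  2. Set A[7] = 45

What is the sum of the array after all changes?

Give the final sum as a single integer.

Answer: 137

Derivation:
Initial sum: 149
Change 1: A[2] 47 -> 4, delta = -43, sum = 106
Change 2: A[7] 14 -> 45, delta = 31, sum = 137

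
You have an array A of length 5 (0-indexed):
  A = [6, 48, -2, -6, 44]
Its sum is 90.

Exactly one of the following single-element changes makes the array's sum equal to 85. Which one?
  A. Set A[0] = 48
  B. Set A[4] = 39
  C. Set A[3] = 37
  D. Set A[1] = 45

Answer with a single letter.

Option A: A[0] 6->48, delta=42, new_sum=90+(42)=132
Option B: A[4] 44->39, delta=-5, new_sum=90+(-5)=85 <-- matches target
Option C: A[3] -6->37, delta=43, new_sum=90+(43)=133
Option D: A[1] 48->45, delta=-3, new_sum=90+(-3)=87

Answer: B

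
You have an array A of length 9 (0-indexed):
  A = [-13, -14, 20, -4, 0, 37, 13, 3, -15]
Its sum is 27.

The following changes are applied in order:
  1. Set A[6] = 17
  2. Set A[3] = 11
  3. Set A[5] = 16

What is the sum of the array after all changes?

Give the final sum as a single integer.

Answer: 25

Derivation:
Initial sum: 27
Change 1: A[6] 13 -> 17, delta = 4, sum = 31
Change 2: A[3] -4 -> 11, delta = 15, sum = 46
Change 3: A[5] 37 -> 16, delta = -21, sum = 25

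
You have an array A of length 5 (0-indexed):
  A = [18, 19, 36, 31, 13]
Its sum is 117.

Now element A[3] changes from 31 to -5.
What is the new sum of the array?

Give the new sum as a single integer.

Answer: 81

Derivation:
Old value at index 3: 31
New value at index 3: -5
Delta = -5 - 31 = -36
New sum = old_sum + delta = 117 + (-36) = 81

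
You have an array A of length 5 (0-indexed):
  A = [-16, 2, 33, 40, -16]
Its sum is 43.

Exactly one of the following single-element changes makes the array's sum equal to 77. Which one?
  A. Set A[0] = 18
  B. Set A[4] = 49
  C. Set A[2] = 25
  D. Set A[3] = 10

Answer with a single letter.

Option A: A[0] -16->18, delta=34, new_sum=43+(34)=77 <-- matches target
Option B: A[4] -16->49, delta=65, new_sum=43+(65)=108
Option C: A[2] 33->25, delta=-8, new_sum=43+(-8)=35
Option D: A[3] 40->10, delta=-30, new_sum=43+(-30)=13

Answer: A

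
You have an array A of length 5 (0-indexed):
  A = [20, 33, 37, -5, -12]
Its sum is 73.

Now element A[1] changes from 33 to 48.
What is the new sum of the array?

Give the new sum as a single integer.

Old value at index 1: 33
New value at index 1: 48
Delta = 48 - 33 = 15
New sum = old_sum + delta = 73 + (15) = 88

Answer: 88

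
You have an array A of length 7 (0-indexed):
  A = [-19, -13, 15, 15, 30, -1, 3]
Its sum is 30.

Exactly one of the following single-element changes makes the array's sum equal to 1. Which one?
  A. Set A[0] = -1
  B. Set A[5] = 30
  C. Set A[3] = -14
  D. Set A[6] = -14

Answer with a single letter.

Answer: C

Derivation:
Option A: A[0] -19->-1, delta=18, new_sum=30+(18)=48
Option B: A[5] -1->30, delta=31, new_sum=30+(31)=61
Option C: A[3] 15->-14, delta=-29, new_sum=30+(-29)=1 <-- matches target
Option D: A[6] 3->-14, delta=-17, new_sum=30+(-17)=13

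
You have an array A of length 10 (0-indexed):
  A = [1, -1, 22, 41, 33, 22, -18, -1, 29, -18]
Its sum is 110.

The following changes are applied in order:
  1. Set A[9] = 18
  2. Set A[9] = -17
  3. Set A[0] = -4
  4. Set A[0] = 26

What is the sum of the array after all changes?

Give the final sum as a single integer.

Initial sum: 110
Change 1: A[9] -18 -> 18, delta = 36, sum = 146
Change 2: A[9] 18 -> -17, delta = -35, sum = 111
Change 3: A[0] 1 -> -4, delta = -5, sum = 106
Change 4: A[0] -4 -> 26, delta = 30, sum = 136

Answer: 136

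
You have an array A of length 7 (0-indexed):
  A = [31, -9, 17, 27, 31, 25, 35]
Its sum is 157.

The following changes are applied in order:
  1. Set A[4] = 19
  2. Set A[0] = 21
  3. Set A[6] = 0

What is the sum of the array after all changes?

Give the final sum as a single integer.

Initial sum: 157
Change 1: A[4] 31 -> 19, delta = -12, sum = 145
Change 2: A[0] 31 -> 21, delta = -10, sum = 135
Change 3: A[6] 35 -> 0, delta = -35, sum = 100

Answer: 100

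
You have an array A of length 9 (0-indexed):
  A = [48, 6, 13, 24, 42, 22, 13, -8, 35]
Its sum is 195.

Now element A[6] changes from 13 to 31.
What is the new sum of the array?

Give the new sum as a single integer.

Answer: 213

Derivation:
Old value at index 6: 13
New value at index 6: 31
Delta = 31 - 13 = 18
New sum = old_sum + delta = 195 + (18) = 213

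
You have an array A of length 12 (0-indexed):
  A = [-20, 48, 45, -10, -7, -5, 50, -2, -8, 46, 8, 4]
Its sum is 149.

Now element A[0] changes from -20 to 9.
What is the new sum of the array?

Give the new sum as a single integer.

Old value at index 0: -20
New value at index 0: 9
Delta = 9 - -20 = 29
New sum = old_sum + delta = 149 + (29) = 178

Answer: 178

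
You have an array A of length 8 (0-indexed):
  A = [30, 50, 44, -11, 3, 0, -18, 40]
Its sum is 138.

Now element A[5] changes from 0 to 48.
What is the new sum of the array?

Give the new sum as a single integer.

Old value at index 5: 0
New value at index 5: 48
Delta = 48 - 0 = 48
New sum = old_sum + delta = 138 + (48) = 186

Answer: 186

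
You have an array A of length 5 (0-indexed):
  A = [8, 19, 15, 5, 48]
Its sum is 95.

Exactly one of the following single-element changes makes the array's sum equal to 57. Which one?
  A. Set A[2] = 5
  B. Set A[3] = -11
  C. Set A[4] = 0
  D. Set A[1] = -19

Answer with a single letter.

Answer: D

Derivation:
Option A: A[2] 15->5, delta=-10, new_sum=95+(-10)=85
Option B: A[3] 5->-11, delta=-16, new_sum=95+(-16)=79
Option C: A[4] 48->0, delta=-48, new_sum=95+(-48)=47
Option D: A[1] 19->-19, delta=-38, new_sum=95+(-38)=57 <-- matches target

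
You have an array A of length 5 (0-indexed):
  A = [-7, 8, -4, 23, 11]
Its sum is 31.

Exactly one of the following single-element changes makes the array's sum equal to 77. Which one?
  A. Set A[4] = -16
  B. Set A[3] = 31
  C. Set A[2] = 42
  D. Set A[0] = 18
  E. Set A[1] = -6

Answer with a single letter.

Option A: A[4] 11->-16, delta=-27, new_sum=31+(-27)=4
Option B: A[3] 23->31, delta=8, new_sum=31+(8)=39
Option C: A[2] -4->42, delta=46, new_sum=31+(46)=77 <-- matches target
Option D: A[0] -7->18, delta=25, new_sum=31+(25)=56
Option E: A[1] 8->-6, delta=-14, new_sum=31+(-14)=17

Answer: C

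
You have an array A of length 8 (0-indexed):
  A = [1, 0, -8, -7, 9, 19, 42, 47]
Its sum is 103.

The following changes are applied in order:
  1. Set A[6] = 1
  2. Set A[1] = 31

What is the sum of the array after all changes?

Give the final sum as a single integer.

Initial sum: 103
Change 1: A[6] 42 -> 1, delta = -41, sum = 62
Change 2: A[1] 0 -> 31, delta = 31, sum = 93

Answer: 93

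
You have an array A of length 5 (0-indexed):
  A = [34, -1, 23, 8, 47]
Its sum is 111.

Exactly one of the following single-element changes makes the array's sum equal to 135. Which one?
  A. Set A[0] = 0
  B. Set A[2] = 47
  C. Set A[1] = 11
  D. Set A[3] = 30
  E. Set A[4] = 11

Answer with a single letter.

Option A: A[0] 34->0, delta=-34, new_sum=111+(-34)=77
Option B: A[2] 23->47, delta=24, new_sum=111+(24)=135 <-- matches target
Option C: A[1] -1->11, delta=12, new_sum=111+(12)=123
Option D: A[3] 8->30, delta=22, new_sum=111+(22)=133
Option E: A[4] 47->11, delta=-36, new_sum=111+(-36)=75

Answer: B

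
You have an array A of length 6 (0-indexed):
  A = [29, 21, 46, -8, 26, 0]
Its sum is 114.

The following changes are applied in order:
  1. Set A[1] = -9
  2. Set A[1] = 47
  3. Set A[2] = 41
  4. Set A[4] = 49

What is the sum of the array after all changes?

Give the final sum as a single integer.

Initial sum: 114
Change 1: A[1] 21 -> -9, delta = -30, sum = 84
Change 2: A[1] -9 -> 47, delta = 56, sum = 140
Change 3: A[2] 46 -> 41, delta = -5, sum = 135
Change 4: A[4] 26 -> 49, delta = 23, sum = 158

Answer: 158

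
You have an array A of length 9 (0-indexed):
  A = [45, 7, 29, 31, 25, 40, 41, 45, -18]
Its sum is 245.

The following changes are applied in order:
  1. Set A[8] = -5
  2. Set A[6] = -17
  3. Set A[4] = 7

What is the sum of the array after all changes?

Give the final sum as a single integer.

Answer: 182

Derivation:
Initial sum: 245
Change 1: A[8] -18 -> -5, delta = 13, sum = 258
Change 2: A[6] 41 -> -17, delta = -58, sum = 200
Change 3: A[4] 25 -> 7, delta = -18, sum = 182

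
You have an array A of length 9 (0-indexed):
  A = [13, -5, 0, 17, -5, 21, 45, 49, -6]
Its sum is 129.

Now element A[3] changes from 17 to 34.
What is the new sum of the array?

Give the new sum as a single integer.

Old value at index 3: 17
New value at index 3: 34
Delta = 34 - 17 = 17
New sum = old_sum + delta = 129 + (17) = 146

Answer: 146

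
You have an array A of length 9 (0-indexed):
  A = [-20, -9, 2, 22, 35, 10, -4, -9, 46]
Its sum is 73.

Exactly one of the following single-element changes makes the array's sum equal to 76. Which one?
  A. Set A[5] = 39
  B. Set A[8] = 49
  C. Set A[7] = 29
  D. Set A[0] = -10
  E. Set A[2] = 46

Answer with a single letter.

Option A: A[5] 10->39, delta=29, new_sum=73+(29)=102
Option B: A[8] 46->49, delta=3, new_sum=73+(3)=76 <-- matches target
Option C: A[7] -9->29, delta=38, new_sum=73+(38)=111
Option D: A[0] -20->-10, delta=10, new_sum=73+(10)=83
Option E: A[2] 2->46, delta=44, new_sum=73+(44)=117

Answer: B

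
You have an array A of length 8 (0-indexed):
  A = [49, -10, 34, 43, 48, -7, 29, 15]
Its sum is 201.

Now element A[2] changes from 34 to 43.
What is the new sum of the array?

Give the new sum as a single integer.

Old value at index 2: 34
New value at index 2: 43
Delta = 43 - 34 = 9
New sum = old_sum + delta = 201 + (9) = 210

Answer: 210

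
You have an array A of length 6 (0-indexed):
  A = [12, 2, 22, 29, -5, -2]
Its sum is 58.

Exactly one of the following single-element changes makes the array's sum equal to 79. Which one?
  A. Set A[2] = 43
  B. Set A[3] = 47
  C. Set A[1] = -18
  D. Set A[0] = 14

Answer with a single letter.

Option A: A[2] 22->43, delta=21, new_sum=58+(21)=79 <-- matches target
Option B: A[3] 29->47, delta=18, new_sum=58+(18)=76
Option C: A[1] 2->-18, delta=-20, new_sum=58+(-20)=38
Option D: A[0] 12->14, delta=2, new_sum=58+(2)=60

Answer: A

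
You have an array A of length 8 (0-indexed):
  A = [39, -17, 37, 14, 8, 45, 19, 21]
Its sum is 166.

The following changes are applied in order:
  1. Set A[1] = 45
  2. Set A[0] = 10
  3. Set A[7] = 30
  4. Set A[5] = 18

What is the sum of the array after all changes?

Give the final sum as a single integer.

Initial sum: 166
Change 1: A[1] -17 -> 45, delta = 62, sum = 228
Change 2: A[0] 39 -> 10, delta = -29, sum = 199
Change 3: A[7] 21 -> 30, delta = 9, sum = 208
Change 4: A[5] 45 -> 18, delta = -27, sum = 181

Answer: 181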